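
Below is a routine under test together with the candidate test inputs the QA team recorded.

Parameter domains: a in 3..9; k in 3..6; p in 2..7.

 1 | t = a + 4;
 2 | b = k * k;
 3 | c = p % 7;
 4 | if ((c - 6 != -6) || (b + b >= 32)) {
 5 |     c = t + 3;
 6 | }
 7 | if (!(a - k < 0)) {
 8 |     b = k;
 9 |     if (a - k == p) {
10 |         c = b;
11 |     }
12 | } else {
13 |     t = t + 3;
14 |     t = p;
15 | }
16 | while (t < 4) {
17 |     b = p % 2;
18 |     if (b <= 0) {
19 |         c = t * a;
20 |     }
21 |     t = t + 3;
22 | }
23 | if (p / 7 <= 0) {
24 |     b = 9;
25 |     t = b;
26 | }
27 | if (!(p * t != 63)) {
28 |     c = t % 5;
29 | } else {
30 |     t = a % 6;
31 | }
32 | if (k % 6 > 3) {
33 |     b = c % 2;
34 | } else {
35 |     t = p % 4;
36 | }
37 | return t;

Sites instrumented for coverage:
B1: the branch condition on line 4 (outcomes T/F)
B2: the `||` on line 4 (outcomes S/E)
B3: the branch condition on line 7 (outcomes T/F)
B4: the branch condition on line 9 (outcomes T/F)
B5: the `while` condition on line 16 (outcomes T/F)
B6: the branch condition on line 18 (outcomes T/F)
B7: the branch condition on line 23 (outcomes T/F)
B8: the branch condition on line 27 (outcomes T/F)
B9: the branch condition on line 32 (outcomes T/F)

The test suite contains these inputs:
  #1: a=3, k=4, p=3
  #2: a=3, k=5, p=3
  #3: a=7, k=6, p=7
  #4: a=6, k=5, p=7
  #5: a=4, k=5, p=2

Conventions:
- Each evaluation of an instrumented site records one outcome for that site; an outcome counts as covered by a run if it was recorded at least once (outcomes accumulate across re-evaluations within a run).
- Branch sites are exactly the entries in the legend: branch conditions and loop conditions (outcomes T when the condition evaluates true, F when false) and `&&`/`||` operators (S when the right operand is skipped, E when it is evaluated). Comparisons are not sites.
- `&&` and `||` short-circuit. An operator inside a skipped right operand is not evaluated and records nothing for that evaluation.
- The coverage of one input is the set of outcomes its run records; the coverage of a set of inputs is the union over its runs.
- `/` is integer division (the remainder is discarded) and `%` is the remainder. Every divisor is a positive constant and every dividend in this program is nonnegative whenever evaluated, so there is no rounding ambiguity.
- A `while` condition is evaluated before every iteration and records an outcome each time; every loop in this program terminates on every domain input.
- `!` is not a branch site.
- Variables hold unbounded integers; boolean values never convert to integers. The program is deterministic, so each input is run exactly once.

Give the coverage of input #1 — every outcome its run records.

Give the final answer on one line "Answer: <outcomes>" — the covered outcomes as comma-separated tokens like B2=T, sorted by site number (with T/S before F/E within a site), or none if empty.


Simulating input #1 (a=3, k=4, p=3) step by step:
  B2->S, B1->T, B3->F, B5->T, B6->F, B5->F, B7->T, B8->F, B9->T
deduplicating events, the covered set is: B1=T, B2=S, B3=F, B5=T, B5=F, B6=F, B7=T, B8=F, B9=T
Answer: B1=T, B2=S, B3=F, B5=T, B5=F, B6=F, B7=T, B8=F, B9=T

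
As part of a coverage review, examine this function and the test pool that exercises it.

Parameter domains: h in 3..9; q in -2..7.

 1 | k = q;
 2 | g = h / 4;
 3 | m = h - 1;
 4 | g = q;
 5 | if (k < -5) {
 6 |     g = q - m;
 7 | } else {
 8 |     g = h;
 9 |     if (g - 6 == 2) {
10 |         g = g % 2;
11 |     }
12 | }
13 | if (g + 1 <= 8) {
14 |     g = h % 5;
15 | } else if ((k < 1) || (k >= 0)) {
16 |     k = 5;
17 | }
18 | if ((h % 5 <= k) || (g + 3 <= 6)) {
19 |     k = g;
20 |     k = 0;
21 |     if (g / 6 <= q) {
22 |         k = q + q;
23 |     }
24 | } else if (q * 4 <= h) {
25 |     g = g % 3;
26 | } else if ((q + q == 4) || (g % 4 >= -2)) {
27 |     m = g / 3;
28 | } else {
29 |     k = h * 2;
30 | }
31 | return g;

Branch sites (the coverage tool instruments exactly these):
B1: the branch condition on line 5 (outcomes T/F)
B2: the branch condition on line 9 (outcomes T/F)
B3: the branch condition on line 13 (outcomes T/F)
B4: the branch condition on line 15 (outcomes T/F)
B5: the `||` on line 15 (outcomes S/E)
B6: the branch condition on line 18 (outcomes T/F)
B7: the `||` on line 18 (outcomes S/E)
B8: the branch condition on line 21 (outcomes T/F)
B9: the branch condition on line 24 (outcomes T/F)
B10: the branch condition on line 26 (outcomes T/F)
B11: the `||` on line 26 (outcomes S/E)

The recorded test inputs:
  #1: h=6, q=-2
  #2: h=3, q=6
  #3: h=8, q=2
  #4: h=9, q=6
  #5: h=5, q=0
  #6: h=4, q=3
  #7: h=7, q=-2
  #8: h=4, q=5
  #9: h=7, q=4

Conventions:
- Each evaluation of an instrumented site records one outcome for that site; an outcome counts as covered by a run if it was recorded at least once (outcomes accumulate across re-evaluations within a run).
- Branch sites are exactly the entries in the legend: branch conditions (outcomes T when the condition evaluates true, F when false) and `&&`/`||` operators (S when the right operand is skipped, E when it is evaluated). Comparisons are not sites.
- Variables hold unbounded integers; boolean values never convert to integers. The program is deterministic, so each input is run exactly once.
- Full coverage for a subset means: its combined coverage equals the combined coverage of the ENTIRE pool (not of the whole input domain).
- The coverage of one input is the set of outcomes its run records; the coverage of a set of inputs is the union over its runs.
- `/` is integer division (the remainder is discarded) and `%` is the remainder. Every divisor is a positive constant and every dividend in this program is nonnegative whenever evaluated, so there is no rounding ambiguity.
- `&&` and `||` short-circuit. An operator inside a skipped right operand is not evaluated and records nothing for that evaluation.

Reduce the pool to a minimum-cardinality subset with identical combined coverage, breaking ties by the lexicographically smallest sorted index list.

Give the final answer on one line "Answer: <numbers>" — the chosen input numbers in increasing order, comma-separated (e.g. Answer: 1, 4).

input #1, h=6, q=-2: events B1->F, B2->F, B3->T, B7->E, B6->T, B8->F; outcomes B1=F, B2=F, B3=T, B6=T, B7=E, B8=F
input #2, h=3, q=6: events B1->F, B2->F, B3->T, B7->S, B6->T, B8->T; outcomes B1=F, B2=F, B3=T, B6=T, B7=S, B8=T
input #3, h=8, q=2: events B1->F, B2->T, B3->T, B7->E, B6->T, B8->T; outcomes B1=F, B2=T, B3=T, B6=T, B7=E, B8=T
input #4, h=9, q=6: events B1->F, B2->F, B3->F, B5->E, B4->T, B7->S, B6->T, B8->T; outcomes B1=F, B2=F, B3=F, B4=T, B5=E, B6=T, B7=S, B8=T
input #5, h=5, q=0: events B1->F, B2->F, B3->T, B7->S, B6->T, B8->T; outcomes B1=F, B2=F, B3=T, B6=T, B7=S, B8=T
input #6, h=4, q=3: events B1->F, B2->F, B3->T, B7->E, B6->F, B9->F, B11->E, B10->T; outcomes B1=F, B2=F, B3=T, B6=F, B7=E, B9=F, B10=T, B11=E
input #7, h=7, q=-2: events B1->F, B2->F, B3->T, B7->E, B6->T, B8->F; outcomes B1=F, B2=F, B3=T, B6=T, B7=E, B8=F
input #8, h=4, q=5: events B1->F, B2->F, B3->T, B7->S, B6->T, B8->T; outcomes B1=F, B2=F, B3=T, B6=T, B7=S, B8=T
input #9, h=7, q=4: events B1->F, B2->F, B3->T, B7->S, B6->T, B8->T; outcomes B1=F, B2=F, B3=T, B6=T, B7=S, B8=T
together the pool reaches 16 outcomes: B1=F, B2=T, B2=F, B3=T, B3=F, B4=T, B5=E, B6=T, B6=F, B7=S, B7=E, B8=T, B8=F, B9=F, B10=T, B11=E
checked all size-1 subsets: none covers 16 outcomes (max 8/16)
checked all size-2 subsets: none covers 16 outcomes (max 14/16)
checked all size-3 subsets: none covers 16 outcomes (max 15/16)
size 4: inputs {1, 3, 4, 6} cover all 16 outcomes, and no lexicographically smaller subset of this size does

Answer: 1, 3, 4, 6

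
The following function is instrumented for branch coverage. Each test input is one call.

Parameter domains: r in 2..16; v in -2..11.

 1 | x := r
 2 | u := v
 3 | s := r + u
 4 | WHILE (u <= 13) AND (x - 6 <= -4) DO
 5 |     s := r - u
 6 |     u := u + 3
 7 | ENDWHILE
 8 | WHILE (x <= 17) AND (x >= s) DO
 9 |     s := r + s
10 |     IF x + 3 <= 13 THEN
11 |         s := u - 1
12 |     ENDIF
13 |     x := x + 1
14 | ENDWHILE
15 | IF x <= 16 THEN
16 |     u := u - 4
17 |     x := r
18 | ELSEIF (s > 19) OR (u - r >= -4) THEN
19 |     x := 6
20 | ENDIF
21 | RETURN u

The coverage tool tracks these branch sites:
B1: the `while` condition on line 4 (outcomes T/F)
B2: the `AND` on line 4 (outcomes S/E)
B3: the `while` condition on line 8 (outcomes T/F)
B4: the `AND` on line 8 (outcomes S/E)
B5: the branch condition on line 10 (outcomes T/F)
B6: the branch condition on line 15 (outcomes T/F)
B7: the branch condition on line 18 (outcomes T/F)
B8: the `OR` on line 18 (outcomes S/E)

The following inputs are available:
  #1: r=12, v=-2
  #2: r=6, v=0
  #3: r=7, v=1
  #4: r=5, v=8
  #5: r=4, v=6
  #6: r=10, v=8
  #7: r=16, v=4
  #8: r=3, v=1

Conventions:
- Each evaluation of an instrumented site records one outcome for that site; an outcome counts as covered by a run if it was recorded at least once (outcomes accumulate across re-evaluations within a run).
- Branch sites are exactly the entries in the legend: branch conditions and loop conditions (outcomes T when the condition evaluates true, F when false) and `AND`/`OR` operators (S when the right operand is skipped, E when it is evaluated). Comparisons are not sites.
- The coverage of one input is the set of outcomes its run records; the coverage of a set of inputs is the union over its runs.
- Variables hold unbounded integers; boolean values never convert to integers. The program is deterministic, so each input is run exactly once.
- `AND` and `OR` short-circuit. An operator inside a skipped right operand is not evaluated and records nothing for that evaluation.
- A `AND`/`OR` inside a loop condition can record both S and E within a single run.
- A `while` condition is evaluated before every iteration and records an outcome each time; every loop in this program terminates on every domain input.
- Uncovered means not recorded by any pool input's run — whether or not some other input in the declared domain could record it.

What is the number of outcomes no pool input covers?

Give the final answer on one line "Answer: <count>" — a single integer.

test 1 (r=12, v=-2) fires B2->E, B1->F, B4->E, B3->T, B5->F, B4->E, B3->F, B6->T; hits B1=F, B2=E, B3=T, B3=F, B4=E, B5=F, B6=T
test 2 (r=6, v=0) fires B2->E, B1->F, B4->E, B3->T, B5->T, B4->E, B3->T, B5->T, B4->E, B3->T, B5->T, B4->E, B3->T, B5->T, ...; hits B1=F, B2=E, B3=T, B3=F, B4=E, B5=T, B5=F, B6=T
test 3 (r=7, v=1) fires B2->E, B1->F, B4->E, B3->F, B6->T; hits B1=F, B2=E, B3=F, B4=E, B6=T
test 4 (r=5, v=8) fires B2->E, B1->F, B4->E, B3->F, B6->T; hits B1=F, B2=E, B3=F, B4=E, B6=T
test 5 (r=4, v=6) fires B2->E, B1->F, B4->E, B3->F, B6->T; hits B1=F, B2=E, B3=F, B4=E, B6=T
test 6 (r=10, v=8) fires B2->E, B1->F, B4->E, B3->F, B6->T; hits B1=F, B2=E, B3=F, B4=E, B6=T
test 7 (r=16, v=4) fires B2->E, B1->F, B4->E, B3->F, B6->T; hits B1=F, B2=E, B3=F, B4=E, B6=T
test 8 (r=3, v=1) fires B2->E, B1->F, B4->E, B3->F, B6->T; hits B1=F, B2=E, B3=F, B4=E, B6=T
union over the pool: B1=F, B2=E, B3=T, B3=F, B4=E, B5=T, B5=F, B6=T
uncovered (8 of 16): B1=T, B2=S, B4=S, B6=F, B7=T, B7=F, B8=S, B8=E

Answer: 8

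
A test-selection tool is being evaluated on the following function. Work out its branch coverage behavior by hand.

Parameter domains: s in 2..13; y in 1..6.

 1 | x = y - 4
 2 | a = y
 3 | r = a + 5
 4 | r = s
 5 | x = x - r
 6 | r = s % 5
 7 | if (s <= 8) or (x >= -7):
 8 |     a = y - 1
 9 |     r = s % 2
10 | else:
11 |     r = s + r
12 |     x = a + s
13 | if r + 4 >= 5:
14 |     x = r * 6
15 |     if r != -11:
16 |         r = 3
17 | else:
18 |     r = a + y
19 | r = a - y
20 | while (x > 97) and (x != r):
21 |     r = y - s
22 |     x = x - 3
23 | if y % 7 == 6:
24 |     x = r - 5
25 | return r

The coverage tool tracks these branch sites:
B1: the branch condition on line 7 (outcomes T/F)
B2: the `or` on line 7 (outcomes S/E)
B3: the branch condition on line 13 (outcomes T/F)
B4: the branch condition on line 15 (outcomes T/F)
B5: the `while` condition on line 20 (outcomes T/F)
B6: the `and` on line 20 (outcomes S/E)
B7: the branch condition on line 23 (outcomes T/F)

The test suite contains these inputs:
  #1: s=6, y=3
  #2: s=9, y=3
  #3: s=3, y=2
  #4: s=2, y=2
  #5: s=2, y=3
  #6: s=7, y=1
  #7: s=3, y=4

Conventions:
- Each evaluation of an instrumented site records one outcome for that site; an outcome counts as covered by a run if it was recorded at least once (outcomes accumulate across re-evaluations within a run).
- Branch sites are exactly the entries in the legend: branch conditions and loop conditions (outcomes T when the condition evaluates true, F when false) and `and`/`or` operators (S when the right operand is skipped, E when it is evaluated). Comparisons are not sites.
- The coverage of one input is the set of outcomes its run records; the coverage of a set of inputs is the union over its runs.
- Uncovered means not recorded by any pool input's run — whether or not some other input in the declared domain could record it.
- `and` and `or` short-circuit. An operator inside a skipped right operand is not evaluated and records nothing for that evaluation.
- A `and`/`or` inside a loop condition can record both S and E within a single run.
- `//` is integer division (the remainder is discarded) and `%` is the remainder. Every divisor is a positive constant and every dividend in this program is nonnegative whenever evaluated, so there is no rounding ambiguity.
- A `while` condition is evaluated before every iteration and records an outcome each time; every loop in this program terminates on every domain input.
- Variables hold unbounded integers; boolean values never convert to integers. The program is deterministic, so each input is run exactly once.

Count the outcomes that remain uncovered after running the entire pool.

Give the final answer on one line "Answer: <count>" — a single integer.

run #1 (s=6, y=3) runs B2->S, B1->T, B3->F, B6->S, B5->F, B7->F; records B1=T, B2=S, B3=F, B5=F, B6=S, B7=F
run #2 (s=9, y=3) runs B2->E, B1->F, B3->T, B4->T, B6->S, B5->F, B7->F; records B1=F, B2=E, B3=T, B4=T, B5=F, B6=S, B7=F
run #3 (s=3, y=2) runs B2->S, B1->T, B3->T, B4->T, B6->S, B5->F, B7->F; records B1=T, B2=S, B3=T, B4=T, B5=F, B6=S, B7=F
run #4 (s=2, y=2) runs B2->S, B1->T, B3->F, B6->S, B5->F, B7->F; records B1=T, B2=S, B3=F, B5=F, B6=S, B7=F
run #5 (s=2, y=3) runs B2->S, B1->T, B3->F, B6->S, B5->F, B7->F; records B1=T, B2=S, B3=F, B5=F, B6=S, B7=F
run #6 (s=7, y=1) runs B2->S, B1->T, B3->T, B4->T, B6->S, B5->F, B7->F; records B1=T, B2=S, B3=T, B4=T, B5=F, B6=S, B7=F
run #7 (s=3, y=4) runs B2->S, B1->T, B3->T, B4->T, B6->S, B5->F, B7->F; records B1=T, B2=S, B3=T, B4=T, B5=F, B6=S, B7=F
union over the pool: B1=T, B1=F, B2=S, B2=E, B3=T, B3=F, B4=T, B5=F, B6=S, B7=F
uncovered (4 of 14): B4=F, B5=T, B6=E, B7=T

Answer: 4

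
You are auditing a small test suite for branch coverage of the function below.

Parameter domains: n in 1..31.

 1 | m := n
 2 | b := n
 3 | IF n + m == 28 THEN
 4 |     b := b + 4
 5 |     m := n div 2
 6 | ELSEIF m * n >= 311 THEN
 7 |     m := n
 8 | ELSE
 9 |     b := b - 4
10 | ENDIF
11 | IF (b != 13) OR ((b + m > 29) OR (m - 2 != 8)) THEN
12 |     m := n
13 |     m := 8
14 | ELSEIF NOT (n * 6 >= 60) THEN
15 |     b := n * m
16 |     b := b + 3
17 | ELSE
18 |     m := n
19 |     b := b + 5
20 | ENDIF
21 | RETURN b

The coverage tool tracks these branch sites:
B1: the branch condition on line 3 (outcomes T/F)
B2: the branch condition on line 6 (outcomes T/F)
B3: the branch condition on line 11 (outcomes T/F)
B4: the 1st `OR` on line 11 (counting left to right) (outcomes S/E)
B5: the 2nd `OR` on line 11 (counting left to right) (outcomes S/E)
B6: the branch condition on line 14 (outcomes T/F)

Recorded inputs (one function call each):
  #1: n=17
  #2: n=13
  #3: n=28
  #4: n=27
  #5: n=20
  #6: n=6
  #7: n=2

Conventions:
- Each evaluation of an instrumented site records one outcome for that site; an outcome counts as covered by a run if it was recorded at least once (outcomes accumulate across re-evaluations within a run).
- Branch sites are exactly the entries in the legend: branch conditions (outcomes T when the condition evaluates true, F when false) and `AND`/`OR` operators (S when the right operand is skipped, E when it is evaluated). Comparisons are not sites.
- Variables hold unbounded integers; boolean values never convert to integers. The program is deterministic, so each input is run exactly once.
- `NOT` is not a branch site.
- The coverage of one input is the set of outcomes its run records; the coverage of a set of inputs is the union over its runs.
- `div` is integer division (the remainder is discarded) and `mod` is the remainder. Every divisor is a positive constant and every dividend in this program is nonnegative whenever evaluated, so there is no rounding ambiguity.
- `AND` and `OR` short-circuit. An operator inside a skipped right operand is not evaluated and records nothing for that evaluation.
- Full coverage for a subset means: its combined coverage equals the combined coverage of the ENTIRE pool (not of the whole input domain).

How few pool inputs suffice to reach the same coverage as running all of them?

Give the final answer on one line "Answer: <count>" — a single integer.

input #1 (n=17): covers B1=F, B2=F, B3=T, B4=E, B5=S
input #2 (n=13): covers B1=F, B2=F, B3=T, B4=S
input #3 (n=28): covers B1=F, B2=T, B3=T, B4=S
input #4 (n=27): covers B1=F, B2=T, B3=T, B4=S
input #5 (n=20): covers B1=F, B2=T, B3=T, B4=S
input #6 (n=6): covers B1=F, B2=F, B3=T, B4=S
input #7 (n=2): covers B1=F, B2=F, B3=T, B4=S
union over all inputs: B1=F, B2=T, B2=F, B3=T, B4=S, B4=E, B5=S (7 outcomes)
checked all size-1 subsets: none covers 7 outcomes (max 5/7)
inputs {1, 3} (size 2) cover everything; no size-2 subset with a lexicographically smaller index list covers all 7

Answer: 2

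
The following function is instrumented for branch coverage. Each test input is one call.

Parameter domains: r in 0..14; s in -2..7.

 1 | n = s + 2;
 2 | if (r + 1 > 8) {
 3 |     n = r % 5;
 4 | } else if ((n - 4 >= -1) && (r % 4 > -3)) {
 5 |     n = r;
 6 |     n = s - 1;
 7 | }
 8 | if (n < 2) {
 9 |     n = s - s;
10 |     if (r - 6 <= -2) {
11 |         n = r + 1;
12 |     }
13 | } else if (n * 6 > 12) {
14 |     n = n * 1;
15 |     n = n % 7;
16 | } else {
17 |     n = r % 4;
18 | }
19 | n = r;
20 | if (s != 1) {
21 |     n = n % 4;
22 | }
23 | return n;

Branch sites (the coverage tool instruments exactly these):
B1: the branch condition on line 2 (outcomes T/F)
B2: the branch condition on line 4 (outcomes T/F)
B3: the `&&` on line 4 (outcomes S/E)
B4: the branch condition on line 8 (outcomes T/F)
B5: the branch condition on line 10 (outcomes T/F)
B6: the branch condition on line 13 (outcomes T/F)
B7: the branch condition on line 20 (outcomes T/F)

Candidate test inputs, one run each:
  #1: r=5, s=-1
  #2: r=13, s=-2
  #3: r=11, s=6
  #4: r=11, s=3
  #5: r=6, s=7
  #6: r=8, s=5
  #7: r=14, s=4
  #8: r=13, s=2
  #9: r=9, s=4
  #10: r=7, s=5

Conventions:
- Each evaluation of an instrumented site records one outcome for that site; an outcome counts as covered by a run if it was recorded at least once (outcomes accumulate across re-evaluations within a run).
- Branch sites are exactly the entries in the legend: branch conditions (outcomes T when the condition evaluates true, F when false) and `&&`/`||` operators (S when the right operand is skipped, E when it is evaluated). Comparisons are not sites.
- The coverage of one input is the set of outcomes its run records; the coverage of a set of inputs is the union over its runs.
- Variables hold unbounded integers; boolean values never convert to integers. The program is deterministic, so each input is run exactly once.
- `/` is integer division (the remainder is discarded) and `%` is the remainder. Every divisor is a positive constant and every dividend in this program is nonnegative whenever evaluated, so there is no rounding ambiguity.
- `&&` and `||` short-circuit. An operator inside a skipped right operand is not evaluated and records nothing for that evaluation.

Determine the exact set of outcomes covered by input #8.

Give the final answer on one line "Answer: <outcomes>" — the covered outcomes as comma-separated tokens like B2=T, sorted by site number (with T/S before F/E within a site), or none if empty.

Running input #8 (r=13, s=2), event by event:
  B1->T, B4->F, B6->T, B7->T
as a set, this run covers: B1=T, B4=F, B6=T, B7=T

Answer: B1=T, B4=F, B6=T, B7=T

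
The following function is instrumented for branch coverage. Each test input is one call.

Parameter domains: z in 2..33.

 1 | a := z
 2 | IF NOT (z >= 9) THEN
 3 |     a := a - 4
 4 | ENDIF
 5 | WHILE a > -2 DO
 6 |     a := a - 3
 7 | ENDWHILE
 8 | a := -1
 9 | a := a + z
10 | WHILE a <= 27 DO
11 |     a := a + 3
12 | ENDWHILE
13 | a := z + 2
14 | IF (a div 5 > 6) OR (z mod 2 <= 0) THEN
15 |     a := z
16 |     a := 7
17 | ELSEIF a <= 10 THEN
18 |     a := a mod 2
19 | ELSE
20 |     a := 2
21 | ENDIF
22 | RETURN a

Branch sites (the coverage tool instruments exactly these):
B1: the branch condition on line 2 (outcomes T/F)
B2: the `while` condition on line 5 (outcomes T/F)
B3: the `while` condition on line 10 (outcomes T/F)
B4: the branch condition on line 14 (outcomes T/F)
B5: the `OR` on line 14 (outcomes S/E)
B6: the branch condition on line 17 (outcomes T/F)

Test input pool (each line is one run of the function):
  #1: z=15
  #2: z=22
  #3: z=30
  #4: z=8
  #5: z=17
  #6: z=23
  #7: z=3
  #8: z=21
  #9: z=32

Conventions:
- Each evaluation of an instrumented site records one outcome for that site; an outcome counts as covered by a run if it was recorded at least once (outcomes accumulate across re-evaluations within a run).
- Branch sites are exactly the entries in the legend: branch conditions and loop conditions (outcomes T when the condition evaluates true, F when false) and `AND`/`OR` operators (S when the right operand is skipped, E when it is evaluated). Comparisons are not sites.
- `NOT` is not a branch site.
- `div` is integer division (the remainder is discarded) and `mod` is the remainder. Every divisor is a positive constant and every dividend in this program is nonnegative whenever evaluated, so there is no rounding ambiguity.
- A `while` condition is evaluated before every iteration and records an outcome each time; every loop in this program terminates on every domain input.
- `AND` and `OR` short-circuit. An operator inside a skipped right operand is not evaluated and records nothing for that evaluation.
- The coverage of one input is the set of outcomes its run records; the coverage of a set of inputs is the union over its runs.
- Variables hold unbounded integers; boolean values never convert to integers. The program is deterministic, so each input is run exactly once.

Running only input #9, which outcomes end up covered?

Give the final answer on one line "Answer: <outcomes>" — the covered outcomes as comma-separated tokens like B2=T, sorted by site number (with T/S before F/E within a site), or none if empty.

Tracing the run of input #9 (z=32):
  B1->F, B2->T, B2->T, B2->T, B2->T, B2->T, B2->T, B2->T, B2->T, B2->T
  B2->T, B2->T, B2->T, B2->F, B3->F, B5->E, B4->T
as a set, this run covers: B1=F, B2=T, B2=F, B3=F, B4=T, B5=E

Answer: B1=F, B2=T, B2=F, B3=F, B4=T, B5=E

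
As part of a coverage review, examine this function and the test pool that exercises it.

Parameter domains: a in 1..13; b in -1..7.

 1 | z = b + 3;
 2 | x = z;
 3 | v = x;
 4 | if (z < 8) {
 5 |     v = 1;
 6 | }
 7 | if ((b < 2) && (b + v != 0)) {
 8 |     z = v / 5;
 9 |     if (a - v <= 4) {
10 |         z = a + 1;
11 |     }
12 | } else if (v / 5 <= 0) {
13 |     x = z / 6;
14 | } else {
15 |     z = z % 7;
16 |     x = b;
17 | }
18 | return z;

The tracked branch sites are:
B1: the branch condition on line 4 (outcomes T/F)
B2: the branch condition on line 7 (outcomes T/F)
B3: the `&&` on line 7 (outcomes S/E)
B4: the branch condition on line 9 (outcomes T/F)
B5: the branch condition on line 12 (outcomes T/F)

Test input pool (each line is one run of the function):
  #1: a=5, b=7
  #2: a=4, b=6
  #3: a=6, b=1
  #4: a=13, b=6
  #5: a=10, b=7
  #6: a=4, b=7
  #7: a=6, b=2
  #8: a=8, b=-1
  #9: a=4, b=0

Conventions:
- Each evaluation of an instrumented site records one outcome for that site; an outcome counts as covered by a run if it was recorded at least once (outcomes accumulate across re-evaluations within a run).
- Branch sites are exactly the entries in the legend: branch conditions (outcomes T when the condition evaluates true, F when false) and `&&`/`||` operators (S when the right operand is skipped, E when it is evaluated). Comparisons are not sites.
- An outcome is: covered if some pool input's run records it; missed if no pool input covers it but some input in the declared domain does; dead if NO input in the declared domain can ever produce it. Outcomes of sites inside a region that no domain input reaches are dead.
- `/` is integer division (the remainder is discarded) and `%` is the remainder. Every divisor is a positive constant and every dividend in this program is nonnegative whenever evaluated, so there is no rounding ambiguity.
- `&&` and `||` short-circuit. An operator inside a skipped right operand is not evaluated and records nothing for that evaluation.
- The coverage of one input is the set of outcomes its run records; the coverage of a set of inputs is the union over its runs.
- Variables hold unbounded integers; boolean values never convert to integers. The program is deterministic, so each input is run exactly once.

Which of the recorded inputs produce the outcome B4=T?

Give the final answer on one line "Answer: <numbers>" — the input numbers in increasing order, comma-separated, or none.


input #1 (a=5, b=7): never hits B4=T
input #2 (a=4, b=6): never hits B4=T
input #3 (a=6, b=1): never hits B4=T
input #4 (a=13, b=6): never hits B4=T
input #5 (a=10, b=7): never hits B4=T
input #6 (a=4, b=7): never hits B4=T
input #7 (a=6, b=2): never hits B4=T
input #8 (a=8, b=-1): never hits B4=T
input #9 (a=4, b=0): hits B4=T
Answer: 9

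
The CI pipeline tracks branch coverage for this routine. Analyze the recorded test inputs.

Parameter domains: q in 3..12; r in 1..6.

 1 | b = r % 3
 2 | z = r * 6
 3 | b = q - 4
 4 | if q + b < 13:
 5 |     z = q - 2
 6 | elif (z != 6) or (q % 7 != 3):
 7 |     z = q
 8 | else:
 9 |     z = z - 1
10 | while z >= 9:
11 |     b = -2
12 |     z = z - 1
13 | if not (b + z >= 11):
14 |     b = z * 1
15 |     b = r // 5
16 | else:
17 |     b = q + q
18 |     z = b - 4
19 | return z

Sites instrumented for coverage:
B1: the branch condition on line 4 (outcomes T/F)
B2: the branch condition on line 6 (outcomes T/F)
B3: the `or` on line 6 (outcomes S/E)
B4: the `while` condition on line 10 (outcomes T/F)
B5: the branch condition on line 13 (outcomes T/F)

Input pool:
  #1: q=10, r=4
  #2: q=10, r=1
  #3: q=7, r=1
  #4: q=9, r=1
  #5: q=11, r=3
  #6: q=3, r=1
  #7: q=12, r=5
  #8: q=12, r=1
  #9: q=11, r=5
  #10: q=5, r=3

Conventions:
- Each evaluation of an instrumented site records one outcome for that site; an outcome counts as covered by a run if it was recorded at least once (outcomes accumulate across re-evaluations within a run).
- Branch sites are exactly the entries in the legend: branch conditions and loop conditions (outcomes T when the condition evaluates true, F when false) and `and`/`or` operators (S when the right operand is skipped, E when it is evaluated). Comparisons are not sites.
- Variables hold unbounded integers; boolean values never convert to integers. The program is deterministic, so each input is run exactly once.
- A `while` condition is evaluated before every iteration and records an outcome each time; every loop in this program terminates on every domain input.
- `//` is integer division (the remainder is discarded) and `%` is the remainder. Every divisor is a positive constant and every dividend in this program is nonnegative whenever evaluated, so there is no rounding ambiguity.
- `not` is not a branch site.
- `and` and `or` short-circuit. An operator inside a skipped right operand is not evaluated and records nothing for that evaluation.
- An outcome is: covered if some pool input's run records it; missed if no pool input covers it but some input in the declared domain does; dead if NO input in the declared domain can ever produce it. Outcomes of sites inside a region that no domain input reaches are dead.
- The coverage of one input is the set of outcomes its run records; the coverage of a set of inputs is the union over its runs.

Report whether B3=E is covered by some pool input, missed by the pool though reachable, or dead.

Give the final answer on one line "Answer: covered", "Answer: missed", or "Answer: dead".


B3=E is recorded by pool input(s) 2, 4, 8 -> covered
Answer: covered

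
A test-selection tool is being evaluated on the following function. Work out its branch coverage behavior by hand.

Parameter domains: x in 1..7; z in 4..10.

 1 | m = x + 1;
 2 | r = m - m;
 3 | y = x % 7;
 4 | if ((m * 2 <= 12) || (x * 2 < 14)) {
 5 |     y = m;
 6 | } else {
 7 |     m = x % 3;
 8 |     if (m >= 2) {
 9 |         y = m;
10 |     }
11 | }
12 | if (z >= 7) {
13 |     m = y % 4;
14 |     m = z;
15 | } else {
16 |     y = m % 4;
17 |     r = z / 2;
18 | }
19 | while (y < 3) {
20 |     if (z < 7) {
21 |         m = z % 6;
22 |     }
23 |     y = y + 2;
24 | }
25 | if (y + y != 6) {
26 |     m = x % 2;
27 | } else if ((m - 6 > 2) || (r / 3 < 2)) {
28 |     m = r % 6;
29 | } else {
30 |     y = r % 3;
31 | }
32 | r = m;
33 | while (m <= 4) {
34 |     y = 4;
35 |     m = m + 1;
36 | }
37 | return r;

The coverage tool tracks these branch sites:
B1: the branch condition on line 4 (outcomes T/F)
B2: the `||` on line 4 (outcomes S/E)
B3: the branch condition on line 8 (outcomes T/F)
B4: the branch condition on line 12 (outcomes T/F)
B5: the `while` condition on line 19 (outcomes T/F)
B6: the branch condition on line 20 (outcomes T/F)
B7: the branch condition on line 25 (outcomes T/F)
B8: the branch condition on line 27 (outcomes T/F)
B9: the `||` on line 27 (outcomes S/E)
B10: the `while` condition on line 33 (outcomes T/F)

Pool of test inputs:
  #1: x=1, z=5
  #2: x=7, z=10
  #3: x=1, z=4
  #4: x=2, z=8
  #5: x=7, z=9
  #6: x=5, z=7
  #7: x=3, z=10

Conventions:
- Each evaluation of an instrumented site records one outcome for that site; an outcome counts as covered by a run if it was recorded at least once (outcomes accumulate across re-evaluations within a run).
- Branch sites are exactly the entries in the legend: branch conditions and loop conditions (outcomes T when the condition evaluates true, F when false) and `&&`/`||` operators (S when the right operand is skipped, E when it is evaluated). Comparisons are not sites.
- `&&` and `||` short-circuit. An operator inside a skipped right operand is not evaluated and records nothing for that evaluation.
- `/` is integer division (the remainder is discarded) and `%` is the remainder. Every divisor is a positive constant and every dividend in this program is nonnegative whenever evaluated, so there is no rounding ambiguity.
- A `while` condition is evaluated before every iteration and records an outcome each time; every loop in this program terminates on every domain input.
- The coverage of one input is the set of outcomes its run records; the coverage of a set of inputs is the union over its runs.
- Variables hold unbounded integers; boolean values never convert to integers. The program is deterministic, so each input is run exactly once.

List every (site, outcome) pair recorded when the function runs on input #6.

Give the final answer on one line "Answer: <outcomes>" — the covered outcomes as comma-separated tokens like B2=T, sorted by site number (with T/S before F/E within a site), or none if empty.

Running input #6 (x=5, z=7), event by event:
  B2->S, B1->T, B4->T, B5->F, B7->T, B10->T, B10->T, B10->T, B10->T, B10->F
collecting distinct outcomes: B1=T, B2=S, B4=T, B5=F, B7=T, B10=T, B10=F

Answer: B1=T, B2=S, B4=T, B5=F, B7=T, B10=T, B10=F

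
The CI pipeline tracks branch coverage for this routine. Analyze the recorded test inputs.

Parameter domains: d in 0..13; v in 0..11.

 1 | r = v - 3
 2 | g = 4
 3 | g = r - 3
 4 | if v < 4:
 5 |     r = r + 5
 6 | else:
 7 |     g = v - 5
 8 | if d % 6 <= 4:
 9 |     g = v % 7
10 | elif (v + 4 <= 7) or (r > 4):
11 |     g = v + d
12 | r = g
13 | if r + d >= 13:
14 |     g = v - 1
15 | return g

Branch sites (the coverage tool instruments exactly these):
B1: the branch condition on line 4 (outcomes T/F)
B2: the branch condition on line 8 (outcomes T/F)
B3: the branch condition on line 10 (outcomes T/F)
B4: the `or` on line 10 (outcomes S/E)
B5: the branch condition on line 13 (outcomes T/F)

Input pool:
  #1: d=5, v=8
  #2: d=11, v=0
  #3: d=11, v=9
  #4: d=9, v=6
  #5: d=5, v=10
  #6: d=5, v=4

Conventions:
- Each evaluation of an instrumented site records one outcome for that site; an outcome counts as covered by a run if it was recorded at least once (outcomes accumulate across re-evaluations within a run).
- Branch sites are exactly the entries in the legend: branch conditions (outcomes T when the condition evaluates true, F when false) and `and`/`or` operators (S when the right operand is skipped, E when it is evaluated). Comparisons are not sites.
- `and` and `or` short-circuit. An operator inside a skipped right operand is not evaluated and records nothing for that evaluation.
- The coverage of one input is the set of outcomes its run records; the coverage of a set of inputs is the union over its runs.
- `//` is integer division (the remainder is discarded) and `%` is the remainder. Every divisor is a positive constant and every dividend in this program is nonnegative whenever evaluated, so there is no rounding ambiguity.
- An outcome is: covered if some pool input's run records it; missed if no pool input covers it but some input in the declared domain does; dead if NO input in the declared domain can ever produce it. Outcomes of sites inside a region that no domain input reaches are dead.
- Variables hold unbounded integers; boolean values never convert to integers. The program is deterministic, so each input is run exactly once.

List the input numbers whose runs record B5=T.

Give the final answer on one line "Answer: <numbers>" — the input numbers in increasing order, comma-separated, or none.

input #1 (d=5, v=8): produces B5=T
input #2 (d=11, v=0): produces B5=T
input #3 (d=11, v=9): produces B5=T
input #4 (d=9, v=6): produces B5=T
input #5 (d=5, v=10): produces B5=T
input #6 (d=5, v=4): does not produce B5=T

Answer: 1, 2, 3, 4, 5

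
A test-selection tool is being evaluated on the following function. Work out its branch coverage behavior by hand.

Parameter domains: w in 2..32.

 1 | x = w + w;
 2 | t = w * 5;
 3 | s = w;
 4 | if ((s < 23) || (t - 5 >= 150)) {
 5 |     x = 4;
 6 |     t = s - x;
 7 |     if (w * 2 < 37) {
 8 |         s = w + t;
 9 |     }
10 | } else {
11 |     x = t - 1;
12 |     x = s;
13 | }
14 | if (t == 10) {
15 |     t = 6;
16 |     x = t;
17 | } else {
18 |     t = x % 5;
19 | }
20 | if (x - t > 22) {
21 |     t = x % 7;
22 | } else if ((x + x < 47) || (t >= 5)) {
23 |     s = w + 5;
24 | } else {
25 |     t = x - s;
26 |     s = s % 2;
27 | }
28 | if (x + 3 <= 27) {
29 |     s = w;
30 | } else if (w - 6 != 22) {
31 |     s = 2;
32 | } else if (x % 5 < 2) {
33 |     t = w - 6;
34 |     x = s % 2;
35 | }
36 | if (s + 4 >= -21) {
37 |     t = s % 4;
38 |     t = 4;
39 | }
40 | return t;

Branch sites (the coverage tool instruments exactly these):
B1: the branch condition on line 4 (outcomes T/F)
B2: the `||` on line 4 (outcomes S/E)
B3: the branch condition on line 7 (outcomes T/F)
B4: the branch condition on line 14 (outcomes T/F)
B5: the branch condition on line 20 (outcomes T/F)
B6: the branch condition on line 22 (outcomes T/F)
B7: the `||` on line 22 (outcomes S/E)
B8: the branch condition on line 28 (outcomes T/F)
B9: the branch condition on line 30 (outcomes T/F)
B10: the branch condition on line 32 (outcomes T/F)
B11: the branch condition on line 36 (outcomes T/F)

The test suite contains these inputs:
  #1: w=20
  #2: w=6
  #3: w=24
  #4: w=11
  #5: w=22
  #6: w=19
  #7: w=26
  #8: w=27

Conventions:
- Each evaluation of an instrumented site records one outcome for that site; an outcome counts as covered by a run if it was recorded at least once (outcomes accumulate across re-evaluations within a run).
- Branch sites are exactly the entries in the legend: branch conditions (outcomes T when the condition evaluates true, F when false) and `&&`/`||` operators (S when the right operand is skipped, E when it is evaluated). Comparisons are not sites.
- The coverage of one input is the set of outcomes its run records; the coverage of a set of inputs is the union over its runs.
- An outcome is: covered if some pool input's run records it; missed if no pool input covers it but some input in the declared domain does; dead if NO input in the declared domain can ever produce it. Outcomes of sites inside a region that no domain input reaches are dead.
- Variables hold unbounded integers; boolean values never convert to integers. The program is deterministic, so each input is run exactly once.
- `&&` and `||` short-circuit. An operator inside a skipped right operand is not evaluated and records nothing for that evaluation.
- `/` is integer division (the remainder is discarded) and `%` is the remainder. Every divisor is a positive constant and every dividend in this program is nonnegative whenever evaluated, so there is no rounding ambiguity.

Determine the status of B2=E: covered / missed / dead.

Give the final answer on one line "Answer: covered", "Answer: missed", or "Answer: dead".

B2=E is recorded by pool input(s) 3, 7, 8 -> covered

Answer: covered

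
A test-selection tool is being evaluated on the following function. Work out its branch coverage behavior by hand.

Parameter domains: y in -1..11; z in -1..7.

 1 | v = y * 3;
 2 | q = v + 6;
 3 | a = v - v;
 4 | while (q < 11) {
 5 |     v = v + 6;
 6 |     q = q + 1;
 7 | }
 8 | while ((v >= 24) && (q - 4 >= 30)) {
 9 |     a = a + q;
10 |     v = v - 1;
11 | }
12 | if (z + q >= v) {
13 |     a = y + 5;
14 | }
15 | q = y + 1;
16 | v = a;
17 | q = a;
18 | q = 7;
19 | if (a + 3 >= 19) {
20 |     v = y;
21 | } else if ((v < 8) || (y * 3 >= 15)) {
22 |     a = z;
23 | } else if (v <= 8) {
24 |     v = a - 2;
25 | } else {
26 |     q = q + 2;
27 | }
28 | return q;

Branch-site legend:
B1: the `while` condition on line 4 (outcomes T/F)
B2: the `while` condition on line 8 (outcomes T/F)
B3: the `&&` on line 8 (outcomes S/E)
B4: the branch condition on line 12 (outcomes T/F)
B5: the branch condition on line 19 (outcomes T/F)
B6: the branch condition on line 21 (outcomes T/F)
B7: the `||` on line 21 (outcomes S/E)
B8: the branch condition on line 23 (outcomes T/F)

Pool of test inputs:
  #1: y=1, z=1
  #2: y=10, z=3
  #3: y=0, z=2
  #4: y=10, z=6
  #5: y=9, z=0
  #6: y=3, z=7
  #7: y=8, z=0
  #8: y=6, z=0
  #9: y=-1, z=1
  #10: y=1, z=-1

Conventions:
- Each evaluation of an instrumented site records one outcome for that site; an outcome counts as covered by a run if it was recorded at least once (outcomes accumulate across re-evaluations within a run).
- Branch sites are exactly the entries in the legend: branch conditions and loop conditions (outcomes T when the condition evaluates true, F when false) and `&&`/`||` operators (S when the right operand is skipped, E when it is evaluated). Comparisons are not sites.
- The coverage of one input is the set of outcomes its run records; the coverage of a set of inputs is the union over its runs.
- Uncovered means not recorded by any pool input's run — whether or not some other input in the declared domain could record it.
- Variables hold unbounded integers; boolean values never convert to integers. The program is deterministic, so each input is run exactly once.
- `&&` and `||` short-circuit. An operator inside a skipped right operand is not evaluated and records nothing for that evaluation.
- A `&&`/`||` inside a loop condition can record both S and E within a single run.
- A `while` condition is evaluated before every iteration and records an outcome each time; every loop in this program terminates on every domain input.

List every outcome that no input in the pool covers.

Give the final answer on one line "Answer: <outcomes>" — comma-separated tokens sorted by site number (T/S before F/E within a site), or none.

input #1 (y=1, z=1): events B1->T, B1->T, B1->F, B3->S, B2->F, B4->F, B5->F, B7->S, B6->T; covers B1=T, B1=F, B2=F, B3=S, B4=F, B5=F, B6=T, B7=S
input #2 (y=10, z=3): events B1->F, B3->E, B2->T, B3->E, B2->T, B3->E, B2->T, B3->E, B2->T, B3->E, B2->T, B3->E, B2->T, B3->E, ...; covers B1=F, B2=T, B2=F, B3=S, B3=E, B4=T, B5=F, B6=T, B7=E
input #3 (y=0, z=2): events B1->T, B1->T, B1->T, B1->T, B1->T, B1->F, B3->E, B2->F, B4->F, B5->F, B7->S, B6->T; covers B1=T, B1=F, B2=F, B3=E, B4=F, B5=F, B6=T, B7=S
input #4 (y=10, z=6): events B1->F, B3->E, B2->T, B3->E, B2->T, B3->E, B2->T, B3->E, B2->T, B3->E, B2->T, B3->E, B2->T, B3->E, ...; covers B1=F, B2=T, B2=F, B3=S, B3=E, B4=T, B5=F, B6=T, B7=E
input #5 (y=9, z=0): events B1->F, B3->E, B2->F, B4->T, B5->F, B7->E, B6->T; covers B1=F, B2=F, B3=E, B4=T, B5=F, B6=T, B7=E
input #6 (y=3, z=7): events B1->F, B3->S, B2->F, B4->T, B5->F, B7->E, B6->F, B8->T; covers B1=F, B2=F, B3=S, B4=T, B5=F, B6=F, B7=E, B8=T
input #7 (y=8, z=0): events B1->F, B3->E, B2->F, B4->T, B5->F, B7->E, B6->T; covers B1=F, B2=F, B3=E, B4=T, B5=F, B6=T, B7=E
input #8 (y=6, z=0): events B1->F, B3->S, B2->F, B4->T, B5->F, B7->E, B6->T; covers B1=F, B2=F, B3=S, B4=T, B5=F, B6=T, B7=E
input #9 (y=-1, z=1): events B1->T, B1->T, B1->T, B1->T, B1->T, B1->T, B1->T, B1->T, B1->F, B3->E, B2->F, B4->F, B5->F, B7->S, ...; covers B1=T, B1=F, B2=F, B3=E, B4=F, B5=F, B6=T, B7=S
input #10 (y=1, z=-1): events B1->T, B1->T, B1->F, B3->S, B2->F, B4->F, B5->F, B7->S, B6->T; covers B1=T, B1=F, B2=F, B3=S, B4=F, B5=F, B6=T, B7=S
union over the pool: B1=T, B1=F, B2=T, B2=F, B3=S, B3=E, B4=T, B4=F, B5=F, B6=T, B6=F, B7=S, B7=E, B8=T
uncovered (2 of 16): B5=T, B8=F

Answer: B5=T, B8=F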